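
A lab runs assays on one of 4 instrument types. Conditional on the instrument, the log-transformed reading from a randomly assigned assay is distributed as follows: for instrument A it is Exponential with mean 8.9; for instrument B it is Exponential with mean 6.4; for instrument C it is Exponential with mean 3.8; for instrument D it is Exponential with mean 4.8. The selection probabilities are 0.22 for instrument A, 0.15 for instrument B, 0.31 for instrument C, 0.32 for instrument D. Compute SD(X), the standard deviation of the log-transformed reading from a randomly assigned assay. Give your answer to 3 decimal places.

6.255

Per component, A: μ=8.9, E[X²]=158.42; B: μ=6.4, E[X²]=81.92; C: μ=3.8, E[X²]=28.88; D: μ=4.8, E[X²]=46.08.
E[X] = 0.22·8.9 + 0.15·6.4 + 0.31·3.8 + 0.32·4.8 = 5.632.
E[X²] = 0.22·158.42 + 0.15·81.92 + 0.31·28.88 + 0.32·46.08 = 70.8388.
Var(X) = E[X²] − (E[X])² = 70.8388 − 31.7194 = 39.1194.
SD(X) = √39.1194 = 6.25455.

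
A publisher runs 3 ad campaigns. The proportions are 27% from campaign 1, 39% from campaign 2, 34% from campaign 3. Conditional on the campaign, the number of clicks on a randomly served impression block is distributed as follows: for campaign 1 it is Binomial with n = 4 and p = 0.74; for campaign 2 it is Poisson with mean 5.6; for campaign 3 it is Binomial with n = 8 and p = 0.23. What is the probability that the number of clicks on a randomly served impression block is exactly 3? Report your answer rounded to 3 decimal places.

0.219

Conditional on each campaign, P(X = 3): 1: 0.421433; 2: 0.108234; 3: 0.184427.
By total probability, P(X = 3) = 0.27·0.421433 + 0.39·0.108234 + 0.34·0.184427 = 0.218703.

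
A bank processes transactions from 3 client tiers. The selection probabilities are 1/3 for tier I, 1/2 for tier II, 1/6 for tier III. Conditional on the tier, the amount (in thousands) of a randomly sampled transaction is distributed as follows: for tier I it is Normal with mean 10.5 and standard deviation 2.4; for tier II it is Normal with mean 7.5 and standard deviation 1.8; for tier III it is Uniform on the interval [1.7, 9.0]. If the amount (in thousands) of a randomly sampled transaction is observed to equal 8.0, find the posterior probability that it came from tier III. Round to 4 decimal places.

Likelihoods f(8.0 | ·): I: 0.0966227; II: 0.213247; III: 0.136986.
Posterior ∝ prior × likelihood. Numerator for III: 0.166667·0.136986 = 0.0228311.
Normalizing constant: 0.333333·0.0966227 + 0.5·0.213247 + 0.166667·0.136986 = 0.161662.
P(III | observation) = 0.0228311 / 0.161662 = 0.141227.

0.1412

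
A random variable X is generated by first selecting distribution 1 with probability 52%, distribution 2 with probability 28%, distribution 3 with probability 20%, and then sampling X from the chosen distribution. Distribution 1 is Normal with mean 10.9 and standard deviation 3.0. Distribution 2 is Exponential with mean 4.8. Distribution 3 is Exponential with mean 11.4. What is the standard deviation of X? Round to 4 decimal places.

Per component, 1: μ=10.9, E[X²]=127.81; 2: μ=4.8, E[X²]=46.08; 3: μ=11.4, E[X²]=259.92.
E[X] = 0.52·10.9 + 0.28·4.8 + 0.2·11.4 = 9.292.
E[X²] = 0.52·127.81 + 0.28·46.08 + 0.2·259.92 = 131.348.
Var(X) = E[X²] − (E[X])² = 131.348 − 86.3413 = 45.0063.
SD(X) = √45.0063 = 6.70868.

6.7087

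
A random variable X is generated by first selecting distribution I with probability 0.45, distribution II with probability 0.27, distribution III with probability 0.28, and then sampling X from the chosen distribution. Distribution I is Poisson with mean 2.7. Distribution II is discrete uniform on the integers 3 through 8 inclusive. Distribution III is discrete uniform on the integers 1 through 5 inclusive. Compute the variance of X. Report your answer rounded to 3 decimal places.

3.999

Per component, I: μ=2.7, E[X²]=9.99; II: μ=5.5, E[X²]=33.1667; III: μ=3, E[X²]=11.
E[X] = 0.45·2.7 + 0.27·5.5 + 0.28·3 = 3.54.
E[X²] = 0.45·9.99 + 0.27·33.1667 + 0.28·11 = 16.5305.
Var(X) = E[X²] − (E[X])² = 16.5305 − 12.5316 = 3.9989.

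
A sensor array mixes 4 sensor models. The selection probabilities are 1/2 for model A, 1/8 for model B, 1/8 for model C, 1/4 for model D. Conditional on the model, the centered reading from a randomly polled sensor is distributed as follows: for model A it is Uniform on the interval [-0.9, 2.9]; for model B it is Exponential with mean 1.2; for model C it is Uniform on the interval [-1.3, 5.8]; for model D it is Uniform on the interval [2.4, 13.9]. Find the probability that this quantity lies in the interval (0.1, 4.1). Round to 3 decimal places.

0.587

Conditional on each model, P(0.1 < X < 4.1): A: 0.736842; B: 0.887223; C: 0.56338; D: 0.147826.
By total probability, P(0.1 < X < 4.1) = 0.5·0.736842 + 0.125·0.887223 + 0.125·0.56338 + 0.25·0.147826 = 0.586703.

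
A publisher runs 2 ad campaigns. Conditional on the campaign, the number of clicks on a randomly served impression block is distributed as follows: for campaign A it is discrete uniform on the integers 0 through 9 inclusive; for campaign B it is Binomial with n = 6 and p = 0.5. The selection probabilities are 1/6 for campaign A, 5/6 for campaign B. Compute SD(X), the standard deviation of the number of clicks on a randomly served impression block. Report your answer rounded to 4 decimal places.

1.7139

Per component, A: μ=4.5, E[X²]=28.5; B: μ=3, E[X²]=10.5.
E[X] = 0.166667·4.5 + 0.833333·3 = 3.25.
E[X²] = 0.166667·28.5 + 0.833333·10.5 = 13.5.
Var(X) = E[X²] − (E[X])² = 13.5 − 10.5625 = 2.9375.
SD(X) = √2.9375 = 1.71391.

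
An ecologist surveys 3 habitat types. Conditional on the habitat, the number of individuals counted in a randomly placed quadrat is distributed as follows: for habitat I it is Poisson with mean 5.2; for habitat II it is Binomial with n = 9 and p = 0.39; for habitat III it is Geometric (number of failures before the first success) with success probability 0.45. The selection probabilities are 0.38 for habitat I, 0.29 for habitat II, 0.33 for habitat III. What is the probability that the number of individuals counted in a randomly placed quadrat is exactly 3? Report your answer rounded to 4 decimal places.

0.1483

Conditional on each habitat, P(X = 3): I: 0.129279; II: 0.256716; III: 0.0748688.
By total probability, P(X = 3) = 0.38·0.129279 + 0.29·0.256716 + 0.33·0.0748688 = 0.14828.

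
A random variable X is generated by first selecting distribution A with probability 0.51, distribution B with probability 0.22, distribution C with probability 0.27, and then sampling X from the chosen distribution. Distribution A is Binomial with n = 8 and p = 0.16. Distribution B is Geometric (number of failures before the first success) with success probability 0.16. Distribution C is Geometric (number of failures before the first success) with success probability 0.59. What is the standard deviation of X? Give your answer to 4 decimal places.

3.3366

Per component, A: μ=1.28, E[X²]=2.7136; B: μ=5.25, E[X²]=60.375; C: μ=0.694915, E[X²]=1.66073.
E[X] = 0.51·1.28 + 0.22·5.25 + 0.27·0.694915 = 1.99543.
E[X²] = 0.51·2.7136 + 0.22·60.375 + 0.27·1.66073 = 15.1148.
Var(X) = E[X²] − (E[X])² = 15.1148 − 3.98173 = 11.1331.
SD(X) = √11.1331 = 3.33663.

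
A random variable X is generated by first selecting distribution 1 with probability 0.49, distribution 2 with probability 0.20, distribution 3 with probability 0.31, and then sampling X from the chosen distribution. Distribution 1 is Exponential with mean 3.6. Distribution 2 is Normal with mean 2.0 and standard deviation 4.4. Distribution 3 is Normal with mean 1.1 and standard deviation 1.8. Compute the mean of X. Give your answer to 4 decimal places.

Component means — 1: 3.6; 2: 2; 3: 1.1.
E[X] = 0.49·3.6 + 0.2·2 + 0.31·1.1 = 2.505.

2.5050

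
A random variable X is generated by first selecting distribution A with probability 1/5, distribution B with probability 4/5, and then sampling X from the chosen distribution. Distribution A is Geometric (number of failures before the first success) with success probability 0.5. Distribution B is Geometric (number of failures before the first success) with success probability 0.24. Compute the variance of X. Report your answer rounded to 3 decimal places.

11.707

Per component, A: μ=1, E[X²]=3; B: μ=3.16667, E[X²]=23.2222.
E[X] = 0.2·1 + 0.8·3.16667 = 2.73333.
E[X²] = 0.2·3 + 0.8·23.2222 = 19.1778.
Var(X) = E[X²] − (E[X])² = 19.1778 − 7.47111 = 11.7067.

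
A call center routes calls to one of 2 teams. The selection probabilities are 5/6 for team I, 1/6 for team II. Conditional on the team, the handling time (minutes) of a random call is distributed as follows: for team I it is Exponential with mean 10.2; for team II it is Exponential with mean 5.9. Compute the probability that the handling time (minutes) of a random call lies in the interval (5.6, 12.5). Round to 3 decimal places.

0.281

Conditional on each team, P(5.6 < X < 12.5): I: 0.283902; II: 0.266874.
By total probability, P(5.6 < X < 12.5) = 0.833333·0.283902 + 0.166667·0.266874 = 0.281064.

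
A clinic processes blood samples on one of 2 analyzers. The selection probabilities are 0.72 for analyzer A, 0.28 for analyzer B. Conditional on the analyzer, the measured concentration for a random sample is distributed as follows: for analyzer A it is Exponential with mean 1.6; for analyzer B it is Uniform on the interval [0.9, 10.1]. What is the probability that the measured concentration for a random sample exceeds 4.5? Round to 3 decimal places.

Conditional on each analyzer, P(X > 4.5): A: 0.0600547; B: 0.608696.
By total probability, P(X > 4.5) = 0.72·0.0600547 + 0.28·0.608696 = 0.213674.

0.214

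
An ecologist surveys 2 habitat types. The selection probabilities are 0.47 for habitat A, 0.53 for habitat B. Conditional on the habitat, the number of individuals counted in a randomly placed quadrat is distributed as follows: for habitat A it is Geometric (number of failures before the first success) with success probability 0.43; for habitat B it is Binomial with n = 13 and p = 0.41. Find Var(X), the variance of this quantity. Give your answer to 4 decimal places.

7.1100

Per component, A: μ=1.32558, E[X²]=4.83991; B: μ=5.33, E[X²]=31.5536.
E[X] = 0.47·1.32558 + 0.53·5.33 = 3.44792.
E[X²] = 0.47·4.83991 + 0.53·31.5536 = 18.9982.
Var(X) = E[X²] − (E[X])² = 18.9982 − 11.8882 = 7.10999.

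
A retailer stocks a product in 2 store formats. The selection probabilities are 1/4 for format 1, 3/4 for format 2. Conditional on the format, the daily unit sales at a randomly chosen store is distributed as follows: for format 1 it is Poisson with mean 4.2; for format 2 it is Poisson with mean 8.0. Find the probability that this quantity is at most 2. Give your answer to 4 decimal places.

0.0629

Conditional on each format, P(X ≤ 2): 1: 0.210238; 2: 0.013754.
By total probability, P(X ≤ 2) = 0.25·0.210238 + 0.75·0.013754 = 0.062875.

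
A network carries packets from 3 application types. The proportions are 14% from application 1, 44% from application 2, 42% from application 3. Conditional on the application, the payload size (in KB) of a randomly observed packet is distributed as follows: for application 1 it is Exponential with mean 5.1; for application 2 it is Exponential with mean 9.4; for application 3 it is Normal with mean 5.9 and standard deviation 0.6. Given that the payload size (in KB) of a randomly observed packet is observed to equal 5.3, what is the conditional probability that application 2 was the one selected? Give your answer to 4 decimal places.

0.1295

Likelihoods f(5.3 | ·): 1: 0.0693592; 2: 0.0605346; 3: 0.403285.
Posterior ∝ prior × likelihood. Numerator for 2: 0.44·0.0605346 = 0.0266352.
Normalizing constant: 0.14·0.0693592 + 0.44·0.0605346 + 0.42·0.403285 = 0.205725.
P(2 | observation) = 0.0266352 / 0.205725 = 0.12947.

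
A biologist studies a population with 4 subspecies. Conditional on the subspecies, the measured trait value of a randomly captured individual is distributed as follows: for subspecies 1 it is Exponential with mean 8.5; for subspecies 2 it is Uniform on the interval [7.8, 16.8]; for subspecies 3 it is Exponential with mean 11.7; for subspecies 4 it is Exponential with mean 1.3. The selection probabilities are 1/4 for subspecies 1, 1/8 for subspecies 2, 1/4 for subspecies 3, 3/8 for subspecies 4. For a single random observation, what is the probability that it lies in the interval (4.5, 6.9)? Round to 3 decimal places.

0.078

Conditional on each subspecies, P(4.5 < X < 6.9): 1: 0.144878; 2: 0; 3: 0.126243; 4: 0.0264281.
By total probability, P(4.5 < X < 6.9) = 0.25·0.144878 + 0.125·0 + 0.25·0.126243 + 0.375·0.0264281 = 0.0776907.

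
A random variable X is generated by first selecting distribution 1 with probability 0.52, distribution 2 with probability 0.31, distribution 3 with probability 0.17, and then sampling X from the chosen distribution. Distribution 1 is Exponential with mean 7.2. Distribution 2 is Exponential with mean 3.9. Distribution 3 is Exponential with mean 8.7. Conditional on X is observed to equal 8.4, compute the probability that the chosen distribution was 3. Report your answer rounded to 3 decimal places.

0.190

Likelihoods f(8.4 | ·): 1: 0.0432504; 2: 0.0297531; 3: 0.0437685.
Posterior ∝ prior × likelihood. Numerator for 3: 0.17·0.0437685 = 0.00744065.
Normalizing constant: 0.52·0.0432504 + 0.31·0.0297531 + 0.17·0.0437685 = 0.0391543.
P(3 | observation) = 0.00744065 / 0.0391543 = 0.190034.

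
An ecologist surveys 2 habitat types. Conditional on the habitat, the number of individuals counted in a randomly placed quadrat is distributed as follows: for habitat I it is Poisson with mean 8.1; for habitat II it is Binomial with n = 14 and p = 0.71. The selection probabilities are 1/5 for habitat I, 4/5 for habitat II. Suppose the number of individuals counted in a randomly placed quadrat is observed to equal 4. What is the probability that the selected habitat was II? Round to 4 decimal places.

Likelihoods P(X=4 | ·): I: 0.0544432; II: 0.00107016.
Posterior ∝ prior × likelihood. Numerator for II: 0.8·0.00107016 = 0.000856126.
Normalizing constant: 0.2·0.0544432 + 0.8·0.00107016 = 0.0117448.
P(II | observation) = 0.000856126 / 0.0117448 = 0.0728942.

0.0729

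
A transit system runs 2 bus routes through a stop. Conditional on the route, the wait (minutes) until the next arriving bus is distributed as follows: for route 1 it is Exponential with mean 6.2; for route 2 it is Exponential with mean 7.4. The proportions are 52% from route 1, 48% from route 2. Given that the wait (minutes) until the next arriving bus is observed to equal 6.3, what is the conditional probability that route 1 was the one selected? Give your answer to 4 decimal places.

Likelihoods f(6.3 | ·): 1: 0.058386; 2: 0.0576808.
Posterior ∝ prior × likelihood. Numerator for 1: 0.52·0.058386 = 0.0303607.
Normalizing constant: 0.52·0.058386 + 0.48·0.0576808 = 0.0580475.
P(1 | observation) = 0.0303607 / 0.0580475 = 0.523033.

0.5230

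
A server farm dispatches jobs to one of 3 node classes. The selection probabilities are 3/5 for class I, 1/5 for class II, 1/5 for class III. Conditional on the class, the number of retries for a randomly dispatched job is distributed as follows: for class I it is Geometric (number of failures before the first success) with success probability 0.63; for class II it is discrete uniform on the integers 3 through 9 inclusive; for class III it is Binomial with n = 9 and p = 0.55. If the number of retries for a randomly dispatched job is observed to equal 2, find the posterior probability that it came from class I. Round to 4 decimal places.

Likelihoods P(X=2 | ·): I: 0.086247; II: 0; III: 0.0406926.
Posterior ∝ prior × likelihood. Numerator for I: 0.6·0.086247 = 0.0517482.
Normalizing constant: 0.6·0.086247 + 0.2·0 + 0.2·0.0406926 = 0.0598867.
P(I | observation) = 0.0517482 / 0.0598867 = 0.864101.

0.8641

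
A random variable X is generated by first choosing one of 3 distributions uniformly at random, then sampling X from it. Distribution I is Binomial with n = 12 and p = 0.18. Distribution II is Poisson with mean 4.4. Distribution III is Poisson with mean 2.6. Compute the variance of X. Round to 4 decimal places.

Per component, I: μ=2.16, E[X²]=6.4368; II: μ=4.4, E[X²]=23.76; III: μ=2.6, E[X²]=9.36.
E[X] = 0.333333·2.16 + 0.333333·4.4 + 0.333333·2.6 = 3.05333.
E[X²] = 0.333333·6.4368 + 0.333333·23.76 + 0.333333·9.36 = 13.1856.
Var(X) = E[X²] − (E[X])² = 13.1856 − 9.32284 = 3.86276.

3.8628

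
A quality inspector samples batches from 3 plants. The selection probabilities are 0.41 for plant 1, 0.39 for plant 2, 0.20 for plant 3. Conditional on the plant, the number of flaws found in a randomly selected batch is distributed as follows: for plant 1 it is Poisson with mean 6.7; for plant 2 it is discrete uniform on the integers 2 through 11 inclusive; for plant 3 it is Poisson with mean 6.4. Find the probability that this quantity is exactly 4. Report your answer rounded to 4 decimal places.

Conditional on each plant, P(X = 4): 1: 0.103351; 2: 0.1; 3: 0.116151.
By total probability, P(X = 4) = 0.41·0.103351 + 0.39·0.1 + 0.2·0.116151 = 0.104604.

0.1046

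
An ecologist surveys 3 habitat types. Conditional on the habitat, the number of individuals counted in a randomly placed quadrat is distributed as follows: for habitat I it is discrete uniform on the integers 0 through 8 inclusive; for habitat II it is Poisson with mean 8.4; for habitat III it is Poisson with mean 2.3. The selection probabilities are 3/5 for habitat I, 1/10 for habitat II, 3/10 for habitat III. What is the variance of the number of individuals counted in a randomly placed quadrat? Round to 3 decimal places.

Per component, I: μ=4, E[X²]=22.6667; II: μ=8.4, E[X²]=78.96; III: μ=2.3, E[X²]=7.59.
E[X] = 0.6·4 + 0.1·8.4 + 0.3·2.3 = 3.93.
E[X²] = 0.6·22.6667 + 0.1·78.96 + 0.3·7.59 = 23.773.
Var(X) = E[X²] − (E[X])² = 23.773 − 15.4449 = 8.3281.

8.328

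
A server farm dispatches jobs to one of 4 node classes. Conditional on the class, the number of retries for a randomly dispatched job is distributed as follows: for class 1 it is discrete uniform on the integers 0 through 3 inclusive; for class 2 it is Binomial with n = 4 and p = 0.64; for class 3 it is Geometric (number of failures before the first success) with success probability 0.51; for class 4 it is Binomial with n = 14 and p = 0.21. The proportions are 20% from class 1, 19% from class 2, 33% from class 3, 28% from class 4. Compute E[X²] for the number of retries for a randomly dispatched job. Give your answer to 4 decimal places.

For each component E[X²] = Var + (mean)², giving 1: 3.5; 2: 7.4752; 3: 2.807; 4: 10.9662.
Overall E[X²] = 0.2·3.5 + 0.19·7.4752 + 0.33·2.807 + 0.28·10.9662 = 6.11713.

6.1171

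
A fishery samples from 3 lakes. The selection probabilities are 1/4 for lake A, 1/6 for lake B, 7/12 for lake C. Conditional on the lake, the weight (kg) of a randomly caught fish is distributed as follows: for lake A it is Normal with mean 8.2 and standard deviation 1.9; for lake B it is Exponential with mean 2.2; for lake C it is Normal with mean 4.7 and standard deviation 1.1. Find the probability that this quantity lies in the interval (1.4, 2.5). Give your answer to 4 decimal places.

Conditional on each lake, P(1.4 < X < 2.5): A: 0.00117741; B: 0.208229; C: 0.0214002.
By total probability, P(1.4 < X < 2.5) = 0.25·0.00117741 + 0.166667·0.208229 + 0.583333·0.0214002 = 0.0474827.

0.0475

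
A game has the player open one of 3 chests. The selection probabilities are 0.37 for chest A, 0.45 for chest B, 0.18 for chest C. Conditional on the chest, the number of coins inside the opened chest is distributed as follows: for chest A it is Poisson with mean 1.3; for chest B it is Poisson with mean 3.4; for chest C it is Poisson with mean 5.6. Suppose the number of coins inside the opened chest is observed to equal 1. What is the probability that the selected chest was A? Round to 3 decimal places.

Likelihoods P(X=1 | ·): A: 0.354291; B: 0.113469; C: 0.020708.
Posterior ∝ prior × likelihood. Numerator for A: 0.37·0.354291 = 0.131088.
Normalizing constant: 0.37·0.354291 + 0.45·0.113469 + 0.18·0.020708 = 0.185876.
P(A | observation) = 0.131088 / 0.185876 = 0.705242.

0.705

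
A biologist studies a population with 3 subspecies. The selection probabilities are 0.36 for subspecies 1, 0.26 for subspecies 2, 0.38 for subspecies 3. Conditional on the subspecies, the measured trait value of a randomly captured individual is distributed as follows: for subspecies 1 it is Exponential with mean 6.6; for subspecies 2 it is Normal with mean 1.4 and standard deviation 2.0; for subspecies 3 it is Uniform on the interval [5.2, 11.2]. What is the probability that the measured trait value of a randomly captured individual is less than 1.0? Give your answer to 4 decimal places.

0.1600

Conditional on each subspecies, P(X < 1.0): 1: 0.140595; 2: 0.42074; 3: 0.
By total probability, P(X < 1.0) = 0.36·0.140595 + 0.26·0.42074 + 0.38·0 = 0.160007.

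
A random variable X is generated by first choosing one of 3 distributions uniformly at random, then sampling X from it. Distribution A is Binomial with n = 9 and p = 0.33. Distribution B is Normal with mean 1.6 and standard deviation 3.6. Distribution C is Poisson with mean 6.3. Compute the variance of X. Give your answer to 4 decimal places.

10.9784

Per component, A: μ=2.97, E[X²]=10.8108; B: μ=1.6, E[X²]=15.52; C: μ=6.3, E[X²]=45.99.
E[X] = 0.333333·2.97 + 0.333333·1.6 + 0.333333·6.3 = 3.62333.
E[X²] = 0.333333·10.8108 + 0.333333·15.52 + 0.333333·45.99 = 24.1069.
Var(X) = E[X²] − (E[X])² = 24.1069 − 13.1285 = 10.9784.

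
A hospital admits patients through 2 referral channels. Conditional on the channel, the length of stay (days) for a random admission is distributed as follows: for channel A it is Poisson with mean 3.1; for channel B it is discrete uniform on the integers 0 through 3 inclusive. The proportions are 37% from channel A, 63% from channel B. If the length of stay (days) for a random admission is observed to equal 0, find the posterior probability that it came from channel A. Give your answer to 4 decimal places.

0.0957

Likelihoods P(X=0 | ·): A: 0.0450492; B: 0.25.
Posterior ∝ prior × likelihood. Numerator for A: 0.37·0.0450492 = 0.0166682.
Normalizing constant: 0.37·0.0450492 + 0.63·0.25 = 0.174168.
P(A | observation) = 0.0166682 / 0.174168 = 0.0957018.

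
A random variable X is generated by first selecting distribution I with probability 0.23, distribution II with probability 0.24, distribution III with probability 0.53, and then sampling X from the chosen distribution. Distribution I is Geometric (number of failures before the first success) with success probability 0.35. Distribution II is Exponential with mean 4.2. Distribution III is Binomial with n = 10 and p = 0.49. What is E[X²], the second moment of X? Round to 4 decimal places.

24.5306

For each component E[X²] = Var + (mean)², giving I: 8.7551; II: 35.28; III: 26.509.
Overall E[X²] = 0.23·8.7551 + 0.24·35.28 + 0.53·26.509 = 24.5306.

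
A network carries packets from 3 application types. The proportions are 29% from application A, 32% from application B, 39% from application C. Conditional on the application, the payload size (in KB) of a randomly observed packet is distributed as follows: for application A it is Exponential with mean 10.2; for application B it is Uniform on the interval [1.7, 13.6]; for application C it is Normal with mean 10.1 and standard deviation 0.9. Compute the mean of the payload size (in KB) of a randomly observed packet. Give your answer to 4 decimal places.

9.3450

Component means — A: 10.2; B: 7.65; C: 10.1.
E[X] = 0.29·10.2 + 0.32·7.65 + 0.39·10.1 = 9.345.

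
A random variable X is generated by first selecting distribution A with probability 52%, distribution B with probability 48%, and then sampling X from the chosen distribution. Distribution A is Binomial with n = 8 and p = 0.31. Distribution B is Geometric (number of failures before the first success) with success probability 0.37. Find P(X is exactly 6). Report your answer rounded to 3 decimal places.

Conditional on each component, P(X = 6): A: 0.0118311; B: 0.0231337.
By total probability, P(X = 6) = 0.52·0.0118311 + 0.48·0.0231337 = 0.0172564.

0.017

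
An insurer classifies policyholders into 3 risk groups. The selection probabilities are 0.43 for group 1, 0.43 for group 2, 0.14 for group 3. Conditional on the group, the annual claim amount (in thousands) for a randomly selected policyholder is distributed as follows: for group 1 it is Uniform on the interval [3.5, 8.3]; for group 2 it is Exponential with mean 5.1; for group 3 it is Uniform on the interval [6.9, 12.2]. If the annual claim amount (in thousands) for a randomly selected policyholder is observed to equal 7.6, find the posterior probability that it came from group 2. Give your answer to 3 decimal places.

0.141

Likelihoods f(7.6 | ·): 1: 0.208333; 2: 0.0441821; 3: 0.188679.
Posterior ∝ prior × likelihood. Numerator for 2: 0.43·0.0441821 = 0.0189983.
Normalizing constant: 0.43·0.208333 + 0.43·0.0441821 + 0.14·0.188679 = 0.134997.
P(2 | observation) = 0.0189983 / 0.134997 = 0.140731.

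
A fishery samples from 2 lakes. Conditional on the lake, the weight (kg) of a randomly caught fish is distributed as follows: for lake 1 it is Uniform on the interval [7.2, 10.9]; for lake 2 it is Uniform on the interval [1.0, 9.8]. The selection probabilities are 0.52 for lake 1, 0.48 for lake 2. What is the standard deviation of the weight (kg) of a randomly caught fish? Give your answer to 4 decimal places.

2.6488

Per component, 1: μ=9.05, E[X²]=83.0433; 2: μ=5.4, E[X²]=35.6133.
E[X] = 0.52·9.05 + 0.48·5.4 = 7.298.
E[X²] = 0.52·83.0433 + 0.48·35.6133 = 60.2769.
Var(X) = E[X²] − (E[X])² = 60.2769 − 53.2608 = 7.01613.
SD(X) = √7.01613 = 2.6488.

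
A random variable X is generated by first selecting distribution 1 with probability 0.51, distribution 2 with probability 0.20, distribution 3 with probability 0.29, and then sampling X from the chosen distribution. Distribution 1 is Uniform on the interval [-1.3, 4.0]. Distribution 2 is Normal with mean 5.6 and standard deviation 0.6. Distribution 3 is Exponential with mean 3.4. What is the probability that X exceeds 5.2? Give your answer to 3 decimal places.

0.212

Conditional on each component, P(X > 5.2): 1: 0; 2: 0.747507; 3: 0.216663.
By total probability, P(X > 5.2) = 0.51·0 + 0.2·0.747507 + 0.29·0.216663 = 0.212334.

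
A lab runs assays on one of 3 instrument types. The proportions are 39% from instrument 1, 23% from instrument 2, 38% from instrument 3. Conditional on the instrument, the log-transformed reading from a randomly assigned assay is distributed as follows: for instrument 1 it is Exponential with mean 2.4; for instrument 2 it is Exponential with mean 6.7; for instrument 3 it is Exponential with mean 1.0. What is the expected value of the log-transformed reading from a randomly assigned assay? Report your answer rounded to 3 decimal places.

2.857

Component means — 1: 2.4; 2: 6.7; 3: 1.
E[X] = 0.39·2.4 + 0.23·6.7 + 0.38·1 = 2.857.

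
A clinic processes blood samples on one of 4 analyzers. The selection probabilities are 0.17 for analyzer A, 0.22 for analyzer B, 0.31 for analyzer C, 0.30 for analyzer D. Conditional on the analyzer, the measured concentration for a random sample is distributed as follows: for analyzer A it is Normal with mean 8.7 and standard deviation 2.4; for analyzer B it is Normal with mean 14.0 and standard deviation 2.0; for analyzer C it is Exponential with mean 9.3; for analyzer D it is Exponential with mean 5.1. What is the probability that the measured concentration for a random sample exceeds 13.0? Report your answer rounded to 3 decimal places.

Conditional on each analyzer, P(X > 13.0): A: 0.0365932; B: 0.691462; C: 0.247128; D: 0.0781583.
By total probability, P(X > 13.0) = 0.17·0.0365932 + 0.22·0.691462 + 0.31·0.247128 + 0.3·0.0781583 = 0.2584.

0.258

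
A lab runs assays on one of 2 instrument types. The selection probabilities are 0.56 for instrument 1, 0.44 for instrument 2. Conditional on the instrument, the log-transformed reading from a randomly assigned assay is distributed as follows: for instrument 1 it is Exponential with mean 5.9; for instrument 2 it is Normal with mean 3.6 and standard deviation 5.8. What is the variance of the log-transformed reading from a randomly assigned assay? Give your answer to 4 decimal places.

35.5987

Per component, 1: μ=5.9, E[X²]=69.62; 2: μ=3.6, E[X²]=46.6.
E[X] = 0.56·5.9 + 0.44·3.6 = 4.888.
E[X²] = 0.56·69.62 + 0.44·46.6 = 59.4912.
Var(X) = E[X²] − (E[X])² = 59.4912 − 23.8925 = 35.5987.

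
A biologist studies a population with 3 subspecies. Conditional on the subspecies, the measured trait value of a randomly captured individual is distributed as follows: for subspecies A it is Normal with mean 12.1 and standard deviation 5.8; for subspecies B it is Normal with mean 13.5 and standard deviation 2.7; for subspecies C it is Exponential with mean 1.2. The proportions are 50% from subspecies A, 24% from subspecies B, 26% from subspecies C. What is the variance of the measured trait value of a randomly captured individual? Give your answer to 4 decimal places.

44.0650

Per component, A: μ=12.1, E[X²]=180.05; B: μ=13.5, E[X²]=189.54; C: μ=1.2, E[X²]=2.88.
E[X] = 0.5·12.1 + 0.24·13.5 + 0.26·1.2 = 9.602.
E[X²] = 0.5·180.05 + 0.24·189.54 + 0.26·2.88 = 136.263.
Var(X) = E[X²] − (E[X])² = 136.263 − 92.1984 = 44.065.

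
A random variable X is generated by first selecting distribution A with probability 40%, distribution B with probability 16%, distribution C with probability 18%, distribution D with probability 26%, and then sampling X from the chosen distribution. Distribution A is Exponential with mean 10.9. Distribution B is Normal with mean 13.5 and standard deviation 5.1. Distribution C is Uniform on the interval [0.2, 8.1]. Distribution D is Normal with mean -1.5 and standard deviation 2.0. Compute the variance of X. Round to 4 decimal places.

86.7377

Per component, A: μ=10.9, E[X²]=237.62; B: μ=13.5, E[X²]=208.26; C: μ=4.15, E[X²]=22.4233; D: μ=-1.5, E[X²]=6.25.
E[X] = 0.4·10.9 + 0.16·13.5 + 0.18·4.15 + 0.26·-1.5 = 6.877.
E[X²] = 0.4·237.62 + 0.16·208.26 + 0.18·22.4233 + 0.26·6.25 = 134.031.
Var(X) = E[X²] − (E[X])² = 134.031 − 47.2931 = 86.7377.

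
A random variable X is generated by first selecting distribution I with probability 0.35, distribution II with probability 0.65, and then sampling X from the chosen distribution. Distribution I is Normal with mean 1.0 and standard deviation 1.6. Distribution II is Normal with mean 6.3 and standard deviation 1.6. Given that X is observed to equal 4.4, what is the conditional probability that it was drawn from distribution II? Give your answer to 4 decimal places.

0.8977

Likelihoods f(4.4 | ·): I: 0.0260756; II: 0.123191.
Posterior ∝ prior × likelihood. Numerator for II: 0.65·0.123191 = 0.0800741.
Normalizing constant: 0.35·0.0260756 + 0.65·0.123191 = 0.0892005.
P(II | observation) = 0.0800741 / 0.0892005 = 0.897686.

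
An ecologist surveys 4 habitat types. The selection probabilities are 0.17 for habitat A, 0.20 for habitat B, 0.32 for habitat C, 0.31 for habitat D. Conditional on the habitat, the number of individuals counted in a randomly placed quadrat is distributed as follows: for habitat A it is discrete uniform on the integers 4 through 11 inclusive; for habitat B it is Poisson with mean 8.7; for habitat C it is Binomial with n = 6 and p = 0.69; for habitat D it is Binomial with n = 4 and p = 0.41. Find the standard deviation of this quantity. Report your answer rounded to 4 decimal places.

3.2950

Per component, A: μ=7.5, E[X²]=61.5; B: μ=8.7, E[X²]=84.39; C: μ=4.14, E[X²]=18.423; D: μ=1.64, E[X²]=3.6572.
E[X] = 0.17·7.5 + 0.2·8.7 + 0.32·4.14 + 0.31·1.64 = 4.8482.
E[X²] = 0.17·61.5 + 0.2·84.39 + 0.32·18.423 + 0.31·3.6572 = 34.3621.
Var(X) = E[X²] − (E[X])² = 34.3621 − 23.505 = 10.857.
SD(X) = √10.857 = 3.295.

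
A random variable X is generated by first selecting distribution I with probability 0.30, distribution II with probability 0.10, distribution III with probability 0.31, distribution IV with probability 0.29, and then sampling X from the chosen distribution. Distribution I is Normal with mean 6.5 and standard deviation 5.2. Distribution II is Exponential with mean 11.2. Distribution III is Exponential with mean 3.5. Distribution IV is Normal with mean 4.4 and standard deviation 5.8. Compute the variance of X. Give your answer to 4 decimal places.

39.3442

Per component, I: μ=6.5, E[X²]=69.29; II: μ=11.2, E[X²]=250.88; III: μ=3.5, E[X²]=24.5; IV: μ=4.4, E[X²]=53.
E[X] = 0.3·6.5 + 0.1·11.2 + 0.31·3.5 + 0.29·4.4 = 5.431.
E[X²] = 0.3·69.29 + 0.1·250.88 + 0.31·24.5 + 0.29·53 = 68.84.
Var(X) = E[X²] − (E[X])² = 68.84 − 29.4958 = 39.3442.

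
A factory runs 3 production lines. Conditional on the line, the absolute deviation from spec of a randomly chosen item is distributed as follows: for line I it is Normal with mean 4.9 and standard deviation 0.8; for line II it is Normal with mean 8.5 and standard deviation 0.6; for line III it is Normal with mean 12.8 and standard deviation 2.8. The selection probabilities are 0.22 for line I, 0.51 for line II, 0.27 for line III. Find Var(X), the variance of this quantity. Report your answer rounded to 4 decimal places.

10.1485

Per component, I: μ=4.9, E[X²]=24.65; II: μ=8.5, E[X²]=72.61; III: μ=12.8, E[X²]=171.68.
E[X] = 0.22·4.9 + 0.51·8.5 + 0.27·12.8 = 8.869.
E[X²] = 0.22·24.65 + 0.51·72.61 + 0.27·171.68 = 88.8077.
Var(X) = E[X²] − (E[X])² = 88.8077 − 78.6592 = 10.1485.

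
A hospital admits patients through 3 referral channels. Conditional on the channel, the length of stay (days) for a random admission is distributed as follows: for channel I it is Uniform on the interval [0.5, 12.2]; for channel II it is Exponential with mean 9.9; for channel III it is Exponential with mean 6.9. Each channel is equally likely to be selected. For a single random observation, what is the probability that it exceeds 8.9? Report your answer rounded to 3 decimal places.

0.321

Conditional on each channel, P(X > 8.9): I: 0.282051; II: 0.406981; III: 0.275311.
By total probability, P(X > 8.9) = 0.333333·0.282051 + 0.333333·0.406981 + 0.333333·0.275311 = 0.321448.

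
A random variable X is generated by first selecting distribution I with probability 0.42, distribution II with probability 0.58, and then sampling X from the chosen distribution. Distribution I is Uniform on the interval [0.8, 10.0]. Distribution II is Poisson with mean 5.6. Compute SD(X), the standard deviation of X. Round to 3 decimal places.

2.494

Per component, I: μ=5.4, E[X²]=36.2133; II: μ=5.6, E[X²]=36.96.
E[X] = 0.42·5.4 + 0.58·5.6 = 5.516.
E[X²] = 0.42·36.2133 + 0.58·36.96 = 36.6464.
Var(X) = E[X²] − (E[X])² = 36.6464 − 30.4263 = 6.22014.
SD(X) = √6.22014 = 2.49402.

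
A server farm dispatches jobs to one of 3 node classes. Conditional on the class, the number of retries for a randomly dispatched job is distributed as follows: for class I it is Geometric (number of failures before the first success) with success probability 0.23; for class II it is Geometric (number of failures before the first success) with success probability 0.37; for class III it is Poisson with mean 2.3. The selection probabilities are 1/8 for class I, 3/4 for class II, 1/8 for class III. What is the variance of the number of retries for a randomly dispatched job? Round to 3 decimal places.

Per component, I: μ=3.34783, E[X²]=25.7637; II: μ=1.7027, E[X²]=7.5011; III: μ=2.3, E[X²]=7.59.
E[X] = 0.125·3.34783 + 0.75·1.7027 + 0.125·2.3 = 1.98301.
E[X²] = 0.125·25.7637 + 0.75·7.5011 + 0.125·7.59 = 9.79503.
Var(X) = E[X²] − (E[X])² = 9.79503 − 3.93231 = 5.86272.

5.863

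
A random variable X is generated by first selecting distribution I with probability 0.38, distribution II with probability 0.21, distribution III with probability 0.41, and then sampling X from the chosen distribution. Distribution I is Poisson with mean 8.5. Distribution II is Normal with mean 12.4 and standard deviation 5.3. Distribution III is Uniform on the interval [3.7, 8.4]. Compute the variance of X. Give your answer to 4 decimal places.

15.5044

Per component, I: μ=8.5, E[X²]=80.75; II: μ=12.4, E[X²]=181.85; III: μ=6.05, E[X²]=38.4433.
E[X] = 0.38·8.5 + 0.21·12.4 + 0.41·6.05 = 8.3145.
E[X²] = 0.38·80.75 + 0.21·181.85 + 0.41·38.4433 = 84.6353.
Var(X) = E[X²] − (E[X])² = 84.6353 − 69.1309 = 15.5044.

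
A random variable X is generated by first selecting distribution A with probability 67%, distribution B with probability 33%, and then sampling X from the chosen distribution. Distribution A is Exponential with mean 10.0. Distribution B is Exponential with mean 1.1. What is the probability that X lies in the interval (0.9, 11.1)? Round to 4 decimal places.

0.5371

Conditional on each component, P(0.9 < X < 11.1): A: 0.584372; B: 0.441192.
By total probability, P(0.9 < X < 11.1) = 0.67·0.584372 + 0.33·0.441192 = 0.537123.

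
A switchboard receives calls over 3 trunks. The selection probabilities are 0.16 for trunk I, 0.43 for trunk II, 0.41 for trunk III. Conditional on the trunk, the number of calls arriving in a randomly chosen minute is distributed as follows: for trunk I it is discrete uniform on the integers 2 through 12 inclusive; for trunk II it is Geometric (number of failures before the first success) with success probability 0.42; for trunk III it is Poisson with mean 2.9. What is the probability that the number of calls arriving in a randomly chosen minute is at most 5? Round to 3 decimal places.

Conditional on each trunk, P(X ≤ 5): I: 0.363636; II: 0.961931; III: 0.925826.
By total probability, P(X ≤ 5) = 0.16·0.363636 + 0.43·0.961931 + 0.41·0.925826 = 0.851401.

0.851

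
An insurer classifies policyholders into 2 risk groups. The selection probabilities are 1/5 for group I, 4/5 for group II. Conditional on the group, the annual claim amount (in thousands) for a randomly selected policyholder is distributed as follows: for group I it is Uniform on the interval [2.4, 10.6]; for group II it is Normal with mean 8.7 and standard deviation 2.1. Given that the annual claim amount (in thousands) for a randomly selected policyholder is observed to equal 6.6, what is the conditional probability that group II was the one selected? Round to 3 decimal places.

0.791

Likelihoods f(6.6 | ·): I: 0.121951; II: 0.115224.
Posterior ∝ prior × likelihood. Numerator for II: 0.8·0.115224 = 0.0921793.
Normalizing constant: 0.2·0.121951 + 0.8·0.115224 = 0.11657.
P(II | observation) = 0.0921793 / 0.11657 = 0.790767.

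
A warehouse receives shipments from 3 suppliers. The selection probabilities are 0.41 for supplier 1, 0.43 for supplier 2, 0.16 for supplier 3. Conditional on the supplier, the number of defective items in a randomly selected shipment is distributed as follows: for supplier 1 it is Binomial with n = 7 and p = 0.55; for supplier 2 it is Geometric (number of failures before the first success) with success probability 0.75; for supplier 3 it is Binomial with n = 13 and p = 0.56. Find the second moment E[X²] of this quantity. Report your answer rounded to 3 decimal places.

16.019

For each component E[X²] = Var + (mean)², giving 1: 16.555; 2: 0.555556; 3: 56.2016.
Overall E[X²] = 0.41·16.555 + 0.43·0.555556 + 0.16·56.2016 = 16.0187.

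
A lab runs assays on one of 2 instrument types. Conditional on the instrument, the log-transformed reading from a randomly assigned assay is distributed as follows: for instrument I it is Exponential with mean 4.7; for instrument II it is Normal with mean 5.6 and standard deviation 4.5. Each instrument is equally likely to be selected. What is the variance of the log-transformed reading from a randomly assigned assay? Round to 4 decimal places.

21.3725

Per component, I: μ=4.7, E[X²]=44.18; II: μ=5.6, E[X²]=51.61.
E[X] = 0.5·4.7 + 0.5·5.6 = 5.15.
E[X²] = 0.5·44.18 + 0.5·51.61 = 47.895.
Var(X) = E[X²] − (E[X])² = 47.895 − 26.5225 = 21.3725.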